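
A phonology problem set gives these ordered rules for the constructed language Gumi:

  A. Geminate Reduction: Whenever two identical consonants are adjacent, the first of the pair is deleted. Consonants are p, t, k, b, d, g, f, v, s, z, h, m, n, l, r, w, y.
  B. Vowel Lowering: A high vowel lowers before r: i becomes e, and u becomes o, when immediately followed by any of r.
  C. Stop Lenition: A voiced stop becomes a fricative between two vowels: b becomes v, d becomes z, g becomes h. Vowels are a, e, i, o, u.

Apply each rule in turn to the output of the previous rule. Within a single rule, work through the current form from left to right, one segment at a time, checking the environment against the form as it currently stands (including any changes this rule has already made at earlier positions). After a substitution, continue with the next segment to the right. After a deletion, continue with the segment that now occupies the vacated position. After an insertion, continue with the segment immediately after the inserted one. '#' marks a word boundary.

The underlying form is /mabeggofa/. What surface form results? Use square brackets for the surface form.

[mavehofa]

A Geminate Reduction: [mabeggofa] → [mabegofa]
B Vowel Lowering: no change — [mabegofa]
C Stop Lenition: [mabegofa] → [mavehofa]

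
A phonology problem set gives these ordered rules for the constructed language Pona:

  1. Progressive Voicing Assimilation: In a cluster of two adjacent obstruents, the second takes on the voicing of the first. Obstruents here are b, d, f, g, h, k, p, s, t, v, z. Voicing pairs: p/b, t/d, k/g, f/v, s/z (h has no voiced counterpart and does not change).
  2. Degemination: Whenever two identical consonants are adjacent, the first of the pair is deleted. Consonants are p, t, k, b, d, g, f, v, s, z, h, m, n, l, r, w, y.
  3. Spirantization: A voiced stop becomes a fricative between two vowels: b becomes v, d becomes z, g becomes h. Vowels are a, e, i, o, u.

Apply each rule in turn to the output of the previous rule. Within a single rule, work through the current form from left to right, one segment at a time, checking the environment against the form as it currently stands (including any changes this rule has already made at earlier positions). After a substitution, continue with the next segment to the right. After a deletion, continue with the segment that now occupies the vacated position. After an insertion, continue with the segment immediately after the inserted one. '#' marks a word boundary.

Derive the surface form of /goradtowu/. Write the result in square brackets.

1 Progressive Voicing Assimilation: [goradtowu] → [goraddowu]
2 Degemination: [goraddowu] → [goradowu]
3 Spirantization: [goradowu] → [gorazowu]

[gorazowu]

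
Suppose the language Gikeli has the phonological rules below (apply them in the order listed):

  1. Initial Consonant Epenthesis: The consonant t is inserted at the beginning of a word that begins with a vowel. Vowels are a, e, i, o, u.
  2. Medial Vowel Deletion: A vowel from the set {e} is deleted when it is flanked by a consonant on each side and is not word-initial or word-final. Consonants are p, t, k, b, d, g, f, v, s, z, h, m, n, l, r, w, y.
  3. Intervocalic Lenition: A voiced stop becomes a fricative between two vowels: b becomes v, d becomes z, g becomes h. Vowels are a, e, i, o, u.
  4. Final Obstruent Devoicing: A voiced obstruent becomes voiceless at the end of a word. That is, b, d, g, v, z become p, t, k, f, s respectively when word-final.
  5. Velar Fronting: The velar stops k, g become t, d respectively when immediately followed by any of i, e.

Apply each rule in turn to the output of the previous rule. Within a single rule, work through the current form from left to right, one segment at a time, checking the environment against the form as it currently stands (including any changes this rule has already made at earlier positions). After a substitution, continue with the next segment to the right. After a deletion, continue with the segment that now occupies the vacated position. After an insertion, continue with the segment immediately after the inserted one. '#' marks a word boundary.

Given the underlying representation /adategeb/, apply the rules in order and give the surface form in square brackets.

[tazatgp]

1 Initial Consonant Epenthesis: [adategeb] → [tadategeb]
2 Medial Vowel Deletion: [tadategeb] → [tadatgb]
3 Intervocalic Lenition: [tadatgb] → [tazatgb]
4 Final Obstruent Devoicing: [tazatgb] → [tazatgp]
5 Velar Fronting: no change — [tazatgp]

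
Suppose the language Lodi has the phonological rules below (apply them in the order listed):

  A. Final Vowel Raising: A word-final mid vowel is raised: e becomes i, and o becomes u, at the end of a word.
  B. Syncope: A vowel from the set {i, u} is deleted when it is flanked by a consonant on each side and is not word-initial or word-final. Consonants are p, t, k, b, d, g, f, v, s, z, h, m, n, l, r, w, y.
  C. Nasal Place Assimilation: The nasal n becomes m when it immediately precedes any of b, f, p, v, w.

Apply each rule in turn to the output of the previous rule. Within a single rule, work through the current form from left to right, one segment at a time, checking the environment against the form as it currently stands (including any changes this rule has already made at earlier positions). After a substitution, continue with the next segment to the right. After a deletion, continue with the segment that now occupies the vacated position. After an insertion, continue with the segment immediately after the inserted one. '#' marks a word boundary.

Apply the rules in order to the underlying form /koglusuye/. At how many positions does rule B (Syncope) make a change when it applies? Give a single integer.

A Final Vowel Raising: [koglusuye] → [koglusuyi]
B Syncope: [koglusuyi] → [koglsyi]
C Nasal Place Assimilation: no change — [koglsyi]
Rule B changed 2 position(s).

2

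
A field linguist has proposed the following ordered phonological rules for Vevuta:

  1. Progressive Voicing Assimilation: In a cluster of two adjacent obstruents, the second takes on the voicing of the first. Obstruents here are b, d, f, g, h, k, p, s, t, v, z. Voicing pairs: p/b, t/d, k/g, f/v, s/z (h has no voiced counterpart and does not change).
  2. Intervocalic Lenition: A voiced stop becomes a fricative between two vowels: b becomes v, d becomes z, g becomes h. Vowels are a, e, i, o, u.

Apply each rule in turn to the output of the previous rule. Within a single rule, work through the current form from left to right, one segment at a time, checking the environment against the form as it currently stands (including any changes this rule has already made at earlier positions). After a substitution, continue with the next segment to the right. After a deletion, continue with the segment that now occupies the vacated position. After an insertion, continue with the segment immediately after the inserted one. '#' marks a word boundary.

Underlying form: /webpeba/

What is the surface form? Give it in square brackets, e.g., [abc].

[webbeva]

1 Progressive Voicing Assimilation: [webpeba] → [webbeba]
2 Intervocalic Lenition: [webbeba] → [webbeva]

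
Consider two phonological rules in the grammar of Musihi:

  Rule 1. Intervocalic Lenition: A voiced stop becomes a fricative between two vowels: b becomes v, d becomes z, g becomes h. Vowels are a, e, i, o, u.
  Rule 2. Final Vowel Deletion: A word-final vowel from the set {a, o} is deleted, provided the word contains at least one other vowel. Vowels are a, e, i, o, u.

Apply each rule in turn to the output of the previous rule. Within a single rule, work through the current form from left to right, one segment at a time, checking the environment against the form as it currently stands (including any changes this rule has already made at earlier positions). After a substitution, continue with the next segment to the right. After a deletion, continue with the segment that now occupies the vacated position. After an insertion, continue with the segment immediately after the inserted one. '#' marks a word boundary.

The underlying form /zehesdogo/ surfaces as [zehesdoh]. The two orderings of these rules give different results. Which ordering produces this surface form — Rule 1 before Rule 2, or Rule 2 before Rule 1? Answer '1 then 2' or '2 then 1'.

Order 1 then 2:
  1 Intervocalic Lenition: [zehesdogo] → [zehesdoho]
  2 Final Vowel Deletion: [zehesdoho] → [zehesdoh]
  result: [zehesdoh]
Order 2 then 1:
  2 Final Vowel Deletion: [zehesdogo] → [zehesdog]
  1 Intervocalic Lenition: no change — [zehesdog]
  result: [zehesdog]

1 then 2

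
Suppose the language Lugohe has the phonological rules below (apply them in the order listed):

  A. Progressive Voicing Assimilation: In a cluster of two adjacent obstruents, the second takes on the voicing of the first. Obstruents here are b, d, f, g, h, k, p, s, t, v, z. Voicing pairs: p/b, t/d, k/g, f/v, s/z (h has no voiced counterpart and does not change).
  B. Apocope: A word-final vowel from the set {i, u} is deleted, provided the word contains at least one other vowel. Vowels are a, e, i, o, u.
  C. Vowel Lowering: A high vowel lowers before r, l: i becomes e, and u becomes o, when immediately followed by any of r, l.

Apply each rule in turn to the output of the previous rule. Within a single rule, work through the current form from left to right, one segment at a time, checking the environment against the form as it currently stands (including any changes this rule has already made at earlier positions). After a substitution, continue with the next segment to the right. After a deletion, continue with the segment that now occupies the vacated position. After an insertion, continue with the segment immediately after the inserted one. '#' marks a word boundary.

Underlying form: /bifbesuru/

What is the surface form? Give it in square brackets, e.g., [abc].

[bifpesor]

A Progressive Voicing Assimilation: [bifbesuru] → [bifpesuru]
B Apocope: [bifpesuru] → [bifpesur]
C Vowel Lowering: [bifpesur] → [bifpesor]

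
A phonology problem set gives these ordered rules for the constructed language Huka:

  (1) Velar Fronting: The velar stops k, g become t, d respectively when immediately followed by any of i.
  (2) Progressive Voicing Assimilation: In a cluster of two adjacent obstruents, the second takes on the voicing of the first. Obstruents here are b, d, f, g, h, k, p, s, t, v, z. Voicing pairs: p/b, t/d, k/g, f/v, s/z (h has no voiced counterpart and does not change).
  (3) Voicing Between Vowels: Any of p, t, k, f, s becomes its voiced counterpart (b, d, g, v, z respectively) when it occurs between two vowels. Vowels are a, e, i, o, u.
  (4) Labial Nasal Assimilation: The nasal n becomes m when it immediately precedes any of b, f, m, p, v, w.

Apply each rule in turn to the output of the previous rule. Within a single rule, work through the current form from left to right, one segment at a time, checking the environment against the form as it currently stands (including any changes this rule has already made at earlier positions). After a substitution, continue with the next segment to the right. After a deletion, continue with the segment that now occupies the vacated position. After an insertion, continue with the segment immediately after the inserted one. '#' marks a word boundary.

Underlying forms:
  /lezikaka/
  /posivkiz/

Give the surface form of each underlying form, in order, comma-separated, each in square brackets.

/lezikaka/:
  (1) Velar Fronting: no change — [lezikaka]
  (2) Progressive Voicing Assimilation: no change — [lezikaka]
  (3) Voicing Between Vowels: [lezikaka] → [lezigaga]
  (4) Labial Nasal Assimilation: no change — [lezigaga]
/posivkiz/:
  (1) Velar Fronting: [posivkiz] → [posivtiz]
  (2) Progressive Voicing Assimilation: [posivtiz] → [posivdiz]
  (3) Voicing Between Vowels: [posivdiz] → [pozivdiz]
  (4) Labial Nasal Assimilation: no change — [pozivdiz]

[lezigaga], [pozivdiz]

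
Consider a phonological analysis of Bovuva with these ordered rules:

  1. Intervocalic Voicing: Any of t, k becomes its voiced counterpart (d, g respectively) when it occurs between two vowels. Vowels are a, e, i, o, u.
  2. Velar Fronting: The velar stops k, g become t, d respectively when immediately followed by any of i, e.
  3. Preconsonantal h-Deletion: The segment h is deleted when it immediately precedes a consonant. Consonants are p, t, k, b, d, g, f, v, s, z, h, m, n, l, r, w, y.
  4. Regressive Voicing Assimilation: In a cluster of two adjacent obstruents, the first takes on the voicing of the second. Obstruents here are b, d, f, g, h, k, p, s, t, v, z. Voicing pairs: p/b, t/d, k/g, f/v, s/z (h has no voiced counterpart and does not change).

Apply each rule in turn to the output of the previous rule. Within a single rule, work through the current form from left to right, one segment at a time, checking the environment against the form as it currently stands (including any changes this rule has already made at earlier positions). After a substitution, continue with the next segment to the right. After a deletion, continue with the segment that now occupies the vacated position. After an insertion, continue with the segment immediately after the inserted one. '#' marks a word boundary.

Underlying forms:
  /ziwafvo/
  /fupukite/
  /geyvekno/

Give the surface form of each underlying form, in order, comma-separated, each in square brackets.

/ziwafvo/:
  1 Intervocalic Voicing: no change — [ziwafvo]
  2 Velar Fronting: no change — [ziwafvo]
  3 Preconsonantal h-Deletion: no change — [ziwafvo]
  4 Regressive Voicing Assimilation: [ziwafvo] → [ziwavvo]
/fupukite/:
  1 Intervocalic Voicing: [fupukite] → [fupugide]
  2 Velar Fronting: [fupugide] → [fupudide]
  3 Preconsonantal h-Deletion: no change — [fupudide]
  4 Regressive Voicing Assimilation: no change — [fupudide]
/geyvekno/:
  1 Intervocalic Voicing: no change — [geyvekno]
  2 Velar Fronting: [geyvekno] → [deyvekno]
  3 Preconsonantal h-Deletion: no change — [deyvekno]
  4 Regressive Voicing Assimilation: no change — [deyvekno]

[ziwavvo], [fupudide], [deyvekno]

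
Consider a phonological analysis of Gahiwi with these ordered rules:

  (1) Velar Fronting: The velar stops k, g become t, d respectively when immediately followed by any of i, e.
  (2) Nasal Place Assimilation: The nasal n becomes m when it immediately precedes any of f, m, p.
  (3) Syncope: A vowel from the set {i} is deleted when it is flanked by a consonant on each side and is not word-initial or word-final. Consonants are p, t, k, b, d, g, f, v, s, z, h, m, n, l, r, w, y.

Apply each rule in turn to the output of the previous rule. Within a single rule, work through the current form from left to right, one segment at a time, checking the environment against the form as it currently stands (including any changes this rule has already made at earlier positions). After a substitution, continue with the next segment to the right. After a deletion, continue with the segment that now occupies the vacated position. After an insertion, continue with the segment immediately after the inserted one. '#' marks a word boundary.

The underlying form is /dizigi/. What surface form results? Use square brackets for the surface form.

[dzdi]

(1) Velar Fronting: [dizigi] → [dizidi]
(2) Nasal Place Assimilation: no change — [dizidi]
(3) Syncope: [dizidi] → [dzdi]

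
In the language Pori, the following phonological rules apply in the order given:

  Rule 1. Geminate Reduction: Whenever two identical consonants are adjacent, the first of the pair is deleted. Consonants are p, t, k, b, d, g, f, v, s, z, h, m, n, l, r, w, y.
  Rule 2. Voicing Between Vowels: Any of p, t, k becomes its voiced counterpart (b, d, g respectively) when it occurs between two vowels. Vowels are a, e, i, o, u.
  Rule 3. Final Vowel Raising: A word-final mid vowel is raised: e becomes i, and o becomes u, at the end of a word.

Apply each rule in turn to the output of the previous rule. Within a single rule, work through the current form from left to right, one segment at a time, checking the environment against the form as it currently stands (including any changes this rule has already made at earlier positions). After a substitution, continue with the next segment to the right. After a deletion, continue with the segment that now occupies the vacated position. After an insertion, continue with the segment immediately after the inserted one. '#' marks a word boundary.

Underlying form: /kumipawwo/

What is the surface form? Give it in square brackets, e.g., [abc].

[kumibawu]

Rule 1 Geminate Reduction: [kumipawwo] → [kumipawo]
Rule 2 Voicing Between Vowels: [kumipawo] → [kumibawo]
Rule 3 Final Vowel Raising: [kumibawo] → [kumibawu]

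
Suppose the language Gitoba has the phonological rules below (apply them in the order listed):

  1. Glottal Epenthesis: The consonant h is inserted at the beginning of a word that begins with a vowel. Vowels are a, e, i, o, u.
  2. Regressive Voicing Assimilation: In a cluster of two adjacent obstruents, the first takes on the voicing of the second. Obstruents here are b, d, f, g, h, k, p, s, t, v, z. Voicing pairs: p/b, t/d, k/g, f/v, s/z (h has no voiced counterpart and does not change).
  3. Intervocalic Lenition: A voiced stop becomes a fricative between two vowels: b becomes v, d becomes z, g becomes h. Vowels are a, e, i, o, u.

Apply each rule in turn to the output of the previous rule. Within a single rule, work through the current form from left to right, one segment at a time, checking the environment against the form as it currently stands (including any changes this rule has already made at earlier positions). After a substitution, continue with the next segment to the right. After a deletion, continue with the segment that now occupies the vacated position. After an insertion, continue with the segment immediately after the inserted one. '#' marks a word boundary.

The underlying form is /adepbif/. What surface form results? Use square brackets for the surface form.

[hazebbif]

1 Glottal Epenthesis: [adepbif] → [hadepbif]
2 Regressive Voicing Assimilation: [hadepbif] → [hadebbif]
3 Intervocalic Lenition: [hadebbif] → [hazebbif]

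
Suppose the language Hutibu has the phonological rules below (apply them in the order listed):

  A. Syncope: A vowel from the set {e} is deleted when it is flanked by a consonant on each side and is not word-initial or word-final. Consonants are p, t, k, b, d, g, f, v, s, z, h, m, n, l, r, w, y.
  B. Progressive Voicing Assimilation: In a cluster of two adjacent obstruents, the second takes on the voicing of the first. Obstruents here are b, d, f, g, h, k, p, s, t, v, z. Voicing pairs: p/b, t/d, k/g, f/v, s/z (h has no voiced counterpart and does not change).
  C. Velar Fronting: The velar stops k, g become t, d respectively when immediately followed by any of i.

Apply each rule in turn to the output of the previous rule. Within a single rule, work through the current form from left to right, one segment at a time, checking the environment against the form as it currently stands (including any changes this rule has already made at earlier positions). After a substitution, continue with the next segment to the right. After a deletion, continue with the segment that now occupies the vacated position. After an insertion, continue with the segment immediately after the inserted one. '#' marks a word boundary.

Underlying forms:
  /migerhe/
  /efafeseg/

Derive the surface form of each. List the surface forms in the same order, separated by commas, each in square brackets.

/migerhe/:
  A Syncope: [migerhe] → [migrhe]
  B Progressive Voicing Assimilation: no change — [migrhe]
  C Velar Fronting: no change — [migrhe]
/efafeseg/:
  A Syncope: [efafeseg] → [efafsg]
  B Progressive Voicing Assimilation: [efafsg] → [efafsk]
  C Velar Fronting: no change — [efafsk]

[migrhe], [efafsk]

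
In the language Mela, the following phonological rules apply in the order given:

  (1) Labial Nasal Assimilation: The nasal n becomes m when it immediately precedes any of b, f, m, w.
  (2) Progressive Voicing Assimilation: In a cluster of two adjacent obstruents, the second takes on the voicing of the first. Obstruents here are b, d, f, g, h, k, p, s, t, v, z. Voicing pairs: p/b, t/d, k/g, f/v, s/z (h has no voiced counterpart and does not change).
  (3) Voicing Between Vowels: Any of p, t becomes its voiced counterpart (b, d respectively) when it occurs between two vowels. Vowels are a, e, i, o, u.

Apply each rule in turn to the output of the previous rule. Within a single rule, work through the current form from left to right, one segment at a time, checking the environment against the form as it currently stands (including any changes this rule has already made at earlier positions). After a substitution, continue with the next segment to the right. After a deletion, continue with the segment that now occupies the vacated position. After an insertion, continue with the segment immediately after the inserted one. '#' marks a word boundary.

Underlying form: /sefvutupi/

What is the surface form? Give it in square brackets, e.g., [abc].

(1) Labial Nasal Assimilation: no change — [sefvutupi]
(2) Progressive Voicing Assimilation: [sefvutupi] → [seffutupi]
(3) Voicing Between Vowels: [seffutupi] → [seffudubi]

[seffudubi]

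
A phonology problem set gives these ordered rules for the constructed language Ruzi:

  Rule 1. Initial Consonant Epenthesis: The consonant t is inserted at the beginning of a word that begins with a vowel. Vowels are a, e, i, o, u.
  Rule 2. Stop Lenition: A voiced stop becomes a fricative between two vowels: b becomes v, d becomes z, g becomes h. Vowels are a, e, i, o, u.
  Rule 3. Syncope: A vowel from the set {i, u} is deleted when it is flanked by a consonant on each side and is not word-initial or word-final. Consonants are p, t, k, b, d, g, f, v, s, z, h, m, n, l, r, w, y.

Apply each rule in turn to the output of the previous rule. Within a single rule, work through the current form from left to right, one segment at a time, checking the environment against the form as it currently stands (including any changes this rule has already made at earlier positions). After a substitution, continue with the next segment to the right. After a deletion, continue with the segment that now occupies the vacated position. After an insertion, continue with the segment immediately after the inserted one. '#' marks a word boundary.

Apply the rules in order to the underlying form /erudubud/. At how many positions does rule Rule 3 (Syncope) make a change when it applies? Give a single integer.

3

Rule 1 Initial Consonant Epenthesis: [erudubud] → [terudubud]
Rule 2 Stop Lenition: [terudubud] → [teruzuvud]
Rule 3 Syncope: [teruzuvud] → [terzvd]
Rule Rule 3 changed 3 position(s).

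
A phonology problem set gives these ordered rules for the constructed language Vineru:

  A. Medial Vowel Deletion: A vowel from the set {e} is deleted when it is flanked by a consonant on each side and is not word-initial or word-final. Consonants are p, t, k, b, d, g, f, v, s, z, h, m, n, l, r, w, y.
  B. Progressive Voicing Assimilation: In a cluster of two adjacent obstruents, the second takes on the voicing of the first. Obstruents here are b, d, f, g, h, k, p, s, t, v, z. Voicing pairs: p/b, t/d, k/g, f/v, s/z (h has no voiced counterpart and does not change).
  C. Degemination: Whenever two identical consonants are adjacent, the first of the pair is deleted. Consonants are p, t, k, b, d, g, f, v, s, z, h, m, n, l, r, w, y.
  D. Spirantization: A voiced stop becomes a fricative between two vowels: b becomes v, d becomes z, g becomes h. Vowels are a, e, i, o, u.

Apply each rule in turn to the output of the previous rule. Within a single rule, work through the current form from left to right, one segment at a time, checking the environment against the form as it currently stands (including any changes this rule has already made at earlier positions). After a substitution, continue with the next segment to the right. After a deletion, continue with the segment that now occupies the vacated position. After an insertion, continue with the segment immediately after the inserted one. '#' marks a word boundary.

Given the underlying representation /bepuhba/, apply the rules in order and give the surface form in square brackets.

[buhpa]

A Medial Vowel Deletion: [bepuhba] → [bpuhba]
B Progressive Voicing Assimilation: [bpuhba] → [bbuhpa]
C Degemination: [bbuhpa] → [buhpa]
D Spirantization: no change — [buhpa]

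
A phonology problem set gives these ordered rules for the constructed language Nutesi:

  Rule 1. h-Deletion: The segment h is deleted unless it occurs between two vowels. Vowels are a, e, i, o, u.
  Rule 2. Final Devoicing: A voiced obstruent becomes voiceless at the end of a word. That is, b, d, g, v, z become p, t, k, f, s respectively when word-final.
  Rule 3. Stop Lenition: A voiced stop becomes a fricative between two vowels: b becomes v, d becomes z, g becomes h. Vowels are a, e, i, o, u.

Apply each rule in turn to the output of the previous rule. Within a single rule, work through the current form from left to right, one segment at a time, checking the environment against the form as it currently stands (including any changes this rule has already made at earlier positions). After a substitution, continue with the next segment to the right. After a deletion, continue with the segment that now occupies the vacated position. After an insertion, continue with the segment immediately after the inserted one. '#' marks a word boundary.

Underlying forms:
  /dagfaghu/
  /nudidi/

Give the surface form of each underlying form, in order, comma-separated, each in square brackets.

/dagfaghu/:
  Rule 1 h-Deletion: [dagfaghu] → [dagfagu]
  Rule 2 Final Devoicing: no change — [dagfagu]
  Rule 3 Stop Lenition: [dagfagu] → [dagfahu]
/nudidi/:
  Rule 1 h-Deletion: no change — [nudidi]
  Rule 2 Final Devoicing: no change — [nudidi]
  Rule 3 Stop Lenition: [nudidi] → [nuzizi]

[dagfahu], [nuzizi]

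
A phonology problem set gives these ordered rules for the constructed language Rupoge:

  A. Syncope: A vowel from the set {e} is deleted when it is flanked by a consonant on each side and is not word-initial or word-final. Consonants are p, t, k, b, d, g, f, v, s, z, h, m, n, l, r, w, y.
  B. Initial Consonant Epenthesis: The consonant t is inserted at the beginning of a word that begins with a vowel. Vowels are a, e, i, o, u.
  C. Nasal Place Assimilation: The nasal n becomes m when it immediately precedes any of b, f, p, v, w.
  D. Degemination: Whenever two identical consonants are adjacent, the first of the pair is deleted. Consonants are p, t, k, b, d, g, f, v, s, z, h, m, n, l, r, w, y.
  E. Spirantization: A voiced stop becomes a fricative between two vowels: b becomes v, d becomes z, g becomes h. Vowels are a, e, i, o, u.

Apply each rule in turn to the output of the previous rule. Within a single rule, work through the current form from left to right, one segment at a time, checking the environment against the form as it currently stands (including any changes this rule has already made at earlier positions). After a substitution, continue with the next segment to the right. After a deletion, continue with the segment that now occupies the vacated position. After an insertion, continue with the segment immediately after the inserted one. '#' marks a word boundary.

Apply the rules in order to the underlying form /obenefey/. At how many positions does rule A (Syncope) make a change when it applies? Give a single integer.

3

A Syncope: [obenefey] → [obnfy]
B Initial Consonant Epenthesis: [obnfy] → [tobnfy]
C Nasal Place Assimilation: [tobnfy] → [tobmfy]
D Degemination: no change — [tobmfy]
E Spirantization: no change — [tobmfy]
Rule A changed 3 position(s).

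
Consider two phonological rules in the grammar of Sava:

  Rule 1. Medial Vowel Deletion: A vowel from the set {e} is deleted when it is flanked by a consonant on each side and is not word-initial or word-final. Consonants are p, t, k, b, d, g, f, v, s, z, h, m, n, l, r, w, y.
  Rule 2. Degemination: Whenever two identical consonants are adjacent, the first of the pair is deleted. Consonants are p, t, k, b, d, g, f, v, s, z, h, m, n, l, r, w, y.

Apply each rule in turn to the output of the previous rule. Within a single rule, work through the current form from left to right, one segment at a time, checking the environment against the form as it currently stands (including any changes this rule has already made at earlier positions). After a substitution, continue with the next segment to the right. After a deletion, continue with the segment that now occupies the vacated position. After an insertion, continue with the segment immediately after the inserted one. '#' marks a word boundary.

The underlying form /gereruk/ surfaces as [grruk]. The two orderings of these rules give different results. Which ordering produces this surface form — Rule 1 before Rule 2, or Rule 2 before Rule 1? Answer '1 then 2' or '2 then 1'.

Order 1 then 2:
  1 Medial Vowel Deletion: [gereruk] → [grruk]
  2 Degemination: [grruk] → [gruk]
  result: [gruk]
Order 2 then 1:
  2 Degemination: no change — [gereruk]
  1 Medial Vowel Deletion: [gereruk] → [grruk]
  result: [grruk]

2 then 1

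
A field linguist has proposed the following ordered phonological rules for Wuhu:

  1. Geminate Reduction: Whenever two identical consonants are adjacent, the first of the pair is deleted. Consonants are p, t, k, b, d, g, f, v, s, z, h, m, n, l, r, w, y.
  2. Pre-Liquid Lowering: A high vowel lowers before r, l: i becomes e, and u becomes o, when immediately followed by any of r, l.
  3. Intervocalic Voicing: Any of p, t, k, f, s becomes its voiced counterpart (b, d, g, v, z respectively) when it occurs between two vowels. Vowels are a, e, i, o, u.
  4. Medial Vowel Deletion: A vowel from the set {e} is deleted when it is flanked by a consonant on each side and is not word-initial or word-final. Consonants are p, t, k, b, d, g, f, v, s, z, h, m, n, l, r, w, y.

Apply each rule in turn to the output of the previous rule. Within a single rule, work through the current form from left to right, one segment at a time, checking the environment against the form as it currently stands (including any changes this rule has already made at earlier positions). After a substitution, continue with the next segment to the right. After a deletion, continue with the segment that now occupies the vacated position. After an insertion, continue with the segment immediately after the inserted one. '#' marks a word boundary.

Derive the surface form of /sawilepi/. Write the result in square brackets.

1 Geminate Reduction: no change — [sawilepi]
2 Pre-Liquid Lowering: [sawilepi] → [sawelepi]
3 Intervocalic Voicing: [sawelepi] → [sawelebi]
4 Medial Vowel Deletion: [sawelebi] → [sawlbi]

[sawlbi]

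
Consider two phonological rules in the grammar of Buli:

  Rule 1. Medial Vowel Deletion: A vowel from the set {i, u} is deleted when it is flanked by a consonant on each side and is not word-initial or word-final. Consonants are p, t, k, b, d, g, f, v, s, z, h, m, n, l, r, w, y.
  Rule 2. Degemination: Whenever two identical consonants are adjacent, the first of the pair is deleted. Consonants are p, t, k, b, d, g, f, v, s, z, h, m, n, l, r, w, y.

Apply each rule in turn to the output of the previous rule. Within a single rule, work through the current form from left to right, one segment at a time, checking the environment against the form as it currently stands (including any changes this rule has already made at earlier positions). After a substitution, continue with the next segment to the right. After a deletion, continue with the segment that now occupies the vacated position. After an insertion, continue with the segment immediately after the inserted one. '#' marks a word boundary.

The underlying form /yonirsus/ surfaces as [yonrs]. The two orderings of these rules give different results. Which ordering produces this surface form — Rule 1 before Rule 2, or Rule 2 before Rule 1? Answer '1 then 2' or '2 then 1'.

1 then 2

Order 1 then 2:
  1 Medial Vowel Deletion: [yonirsus] → [yonrss]
  2 Degemination: [yonrss] → [yonrs]
  result: [yonrs]
Order 2 then 1:
  2 Degemination: no change — [yonirsus]
  1 Medial Vowel Deletion: [yonirsus] → [yonrss]
  result: [yonrss]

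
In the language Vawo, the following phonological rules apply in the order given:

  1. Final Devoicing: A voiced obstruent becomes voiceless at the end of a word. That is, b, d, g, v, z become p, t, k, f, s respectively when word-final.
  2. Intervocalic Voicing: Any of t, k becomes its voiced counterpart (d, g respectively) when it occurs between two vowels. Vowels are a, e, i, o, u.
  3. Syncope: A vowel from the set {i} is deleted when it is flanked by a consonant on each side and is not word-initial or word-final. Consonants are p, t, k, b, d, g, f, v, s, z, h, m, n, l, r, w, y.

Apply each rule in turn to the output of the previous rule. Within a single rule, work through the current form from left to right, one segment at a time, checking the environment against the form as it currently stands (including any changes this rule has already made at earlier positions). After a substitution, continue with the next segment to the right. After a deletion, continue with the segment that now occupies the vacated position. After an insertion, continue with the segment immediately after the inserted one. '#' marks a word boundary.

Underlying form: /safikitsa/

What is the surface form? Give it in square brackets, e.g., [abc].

[safgtsa]

1 Final Devoicing: no change — [safikitsa]
2 Intervocalic Voicing: [safikitsa] → [safigitsa]
3 Syncope: [safigitsa] → [safgtsa]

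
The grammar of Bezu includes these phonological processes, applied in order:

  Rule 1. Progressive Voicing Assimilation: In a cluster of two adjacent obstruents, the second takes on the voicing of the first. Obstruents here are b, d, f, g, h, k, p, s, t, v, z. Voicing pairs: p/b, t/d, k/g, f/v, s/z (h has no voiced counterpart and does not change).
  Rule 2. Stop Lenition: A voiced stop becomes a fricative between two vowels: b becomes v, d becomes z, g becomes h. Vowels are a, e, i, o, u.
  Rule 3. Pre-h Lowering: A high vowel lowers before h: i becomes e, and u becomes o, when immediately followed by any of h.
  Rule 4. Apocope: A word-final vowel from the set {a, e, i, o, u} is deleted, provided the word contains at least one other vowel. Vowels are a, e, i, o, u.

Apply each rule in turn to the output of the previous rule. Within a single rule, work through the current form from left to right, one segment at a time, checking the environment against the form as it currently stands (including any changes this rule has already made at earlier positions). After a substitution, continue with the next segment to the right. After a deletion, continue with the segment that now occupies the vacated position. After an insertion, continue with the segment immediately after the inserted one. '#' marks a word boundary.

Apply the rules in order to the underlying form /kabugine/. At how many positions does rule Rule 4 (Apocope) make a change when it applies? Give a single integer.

Rule 1 Progressive Voicing Assimilation: no change — [kabugine]
Rule 2 Stop Lenition: [kabugine] → [kavuhine]
Rule 3 Pre-h Lowering: [kavuhine] → [kavohine]
Rule 4 Apocope: [kavohine] → [kavohin]
Rule Rule 4 changed 1 position(s).

1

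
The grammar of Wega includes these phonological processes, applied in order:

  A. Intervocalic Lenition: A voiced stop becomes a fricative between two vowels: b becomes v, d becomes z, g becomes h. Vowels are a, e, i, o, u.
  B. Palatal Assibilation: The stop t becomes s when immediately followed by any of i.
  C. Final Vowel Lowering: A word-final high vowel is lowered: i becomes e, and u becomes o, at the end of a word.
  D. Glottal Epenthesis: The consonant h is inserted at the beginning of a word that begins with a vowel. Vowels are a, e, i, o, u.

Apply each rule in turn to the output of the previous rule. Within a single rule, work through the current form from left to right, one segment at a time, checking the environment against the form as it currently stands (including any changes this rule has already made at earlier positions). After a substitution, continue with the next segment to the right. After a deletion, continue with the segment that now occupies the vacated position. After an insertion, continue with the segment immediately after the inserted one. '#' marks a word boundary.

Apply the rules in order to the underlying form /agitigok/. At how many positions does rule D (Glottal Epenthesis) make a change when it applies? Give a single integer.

A Intervocalic Lenition: [agitigok] → [ahitihok]
B Palatal Assibilation: [ahitihok] → [ahisihok]
C Final Vowel Lowering: no change — [ahisihok]
D Glottal Epenthesis: [ahisihok] → [hahisihok]
Rule D changed 1 position(s).

1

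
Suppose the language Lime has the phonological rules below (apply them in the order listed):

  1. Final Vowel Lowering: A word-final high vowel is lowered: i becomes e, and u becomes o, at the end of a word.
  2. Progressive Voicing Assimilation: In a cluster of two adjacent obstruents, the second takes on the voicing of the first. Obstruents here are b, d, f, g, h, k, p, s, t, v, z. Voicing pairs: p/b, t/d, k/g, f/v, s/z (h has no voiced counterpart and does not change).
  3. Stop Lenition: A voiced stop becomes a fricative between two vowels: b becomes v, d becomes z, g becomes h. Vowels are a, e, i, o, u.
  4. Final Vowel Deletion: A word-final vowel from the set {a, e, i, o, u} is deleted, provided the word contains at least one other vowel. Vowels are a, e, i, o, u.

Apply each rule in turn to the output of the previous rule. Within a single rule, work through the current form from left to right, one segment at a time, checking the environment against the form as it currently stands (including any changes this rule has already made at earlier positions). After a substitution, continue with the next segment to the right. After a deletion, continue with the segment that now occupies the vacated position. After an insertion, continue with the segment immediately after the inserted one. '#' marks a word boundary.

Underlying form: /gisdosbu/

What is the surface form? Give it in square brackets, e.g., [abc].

1 Final Vowel Lowering: [gisdosbu] → [gisdosbo]
2 Progressive Voicing Assimilation: [gisdosbo] → [gistospo]
3 Stop Lenition: no change — [gistospo]
4 Final Vowel Deletion: [gistospo] → [gistosp]

[gistosp]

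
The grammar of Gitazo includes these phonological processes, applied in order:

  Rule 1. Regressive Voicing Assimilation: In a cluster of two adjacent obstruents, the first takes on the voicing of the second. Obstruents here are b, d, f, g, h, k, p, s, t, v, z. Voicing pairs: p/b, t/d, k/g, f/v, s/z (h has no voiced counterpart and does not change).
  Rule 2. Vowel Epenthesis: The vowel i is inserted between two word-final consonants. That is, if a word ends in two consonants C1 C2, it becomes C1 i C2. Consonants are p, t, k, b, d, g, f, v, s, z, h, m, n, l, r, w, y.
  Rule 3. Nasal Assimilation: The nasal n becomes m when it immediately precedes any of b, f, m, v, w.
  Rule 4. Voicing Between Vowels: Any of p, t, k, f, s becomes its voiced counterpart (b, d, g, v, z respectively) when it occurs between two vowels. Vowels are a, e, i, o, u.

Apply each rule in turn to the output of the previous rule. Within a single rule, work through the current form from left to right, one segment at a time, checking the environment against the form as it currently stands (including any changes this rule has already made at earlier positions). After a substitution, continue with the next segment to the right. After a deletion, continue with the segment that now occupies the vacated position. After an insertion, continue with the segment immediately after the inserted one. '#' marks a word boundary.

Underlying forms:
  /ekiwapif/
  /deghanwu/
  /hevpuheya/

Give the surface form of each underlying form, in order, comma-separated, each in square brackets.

/ekiwapif/:
  Rule 1 Regressive Voicing Assimilation: no change — [ekiwapif]
  Rule 2 Vowel Epenthesis: no change — [ekiwapif]
  Rule 3 Nasal Assimilation: no change — [ekiwapif]
  Rule 4 Voicing Between Vowels: [ekiwapif] → [egiwabif]
/deghanwu/:
  Rule 1 Regressive Voicing Assimilation: [deghanwu] → [dekhanwu]
  Rule 2 Vowel Epenthesis: no change — [dekhanwu]
  Rule 3 Nasal Assimilation: [dekhanwu] → [dekhamwu]
  Rule 4 Voicing Between Vowels: no change — [dekhamwu]
/hevpuheya/:
  Rule 1 Regressive Voicing Assimilation: [hevpuheya] → [hefpuheya]
  Rule 2 Vowel Epenthesis: no change — [hefpuheya]
  Rule 3 Nasal Assimilation: no change — [hefpuheya]
  Rule 4 Voicing Between Vowels: no change — [hefpuheya]

[egiwabif], [dekhamwu], [hefpuheya]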